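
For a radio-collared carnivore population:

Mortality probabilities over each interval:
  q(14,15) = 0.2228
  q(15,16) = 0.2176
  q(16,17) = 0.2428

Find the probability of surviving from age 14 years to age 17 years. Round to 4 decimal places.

P(survive 14→17) = (1 − 0.2228) × (1 − 0.2176) × (1 − 0.2428).
= 0.7772 × 0.7824 × 0.7572 = 0.460439.

0.4604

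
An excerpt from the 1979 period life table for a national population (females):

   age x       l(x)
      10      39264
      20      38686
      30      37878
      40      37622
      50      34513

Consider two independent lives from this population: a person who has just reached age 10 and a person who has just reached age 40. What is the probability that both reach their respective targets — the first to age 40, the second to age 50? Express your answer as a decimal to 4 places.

p₁ = l(40)/l(10) = 37622/39264 = 0.958181; p₂ = l(50)/l(40) = 34513/37622 = 0.917362.
P(both) = p₁ × p₂ = 0.958181 × 0.917362 = 0.878999.

0.8790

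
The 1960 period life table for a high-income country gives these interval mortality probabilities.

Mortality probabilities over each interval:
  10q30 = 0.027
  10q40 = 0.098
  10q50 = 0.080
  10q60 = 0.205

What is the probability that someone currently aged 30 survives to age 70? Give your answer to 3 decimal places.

The overall survival probability is (1 − 0.027) × (1 − 0.098) × (1 − 0.080) × (1 − 0.205).
= 0.973 × 0.902 × 0.920 × 0.795 = 0.641910.

0.642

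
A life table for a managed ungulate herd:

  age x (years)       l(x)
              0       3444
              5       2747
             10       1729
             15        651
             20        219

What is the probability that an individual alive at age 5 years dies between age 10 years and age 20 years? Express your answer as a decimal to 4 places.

This is the probability of reaching 10 but not 20, conditional on being alive at 5: (l(10) − l(20)) / l(5).
= (1729 − 219) / 2747 = 1510 / 2747 = 0.549691.

0.5497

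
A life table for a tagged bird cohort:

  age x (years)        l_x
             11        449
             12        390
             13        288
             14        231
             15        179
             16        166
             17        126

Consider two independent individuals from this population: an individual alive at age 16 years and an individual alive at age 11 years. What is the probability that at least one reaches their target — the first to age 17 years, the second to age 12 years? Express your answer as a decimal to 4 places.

0.9683

p₁ = l_17/l_16 = 126/166 = 0.759036; p₂ = l_12/l_11 = 390/449 = 0.868597.
P(at least one) = 1 − (1−p₁)(1−p₂) = 1 − 0.240964 × 0.131403 = 0.968337.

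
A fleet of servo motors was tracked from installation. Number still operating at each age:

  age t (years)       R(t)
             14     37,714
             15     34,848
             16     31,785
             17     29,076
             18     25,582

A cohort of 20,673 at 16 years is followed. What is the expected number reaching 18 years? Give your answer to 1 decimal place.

16638.6

The relevant probability is 25,582/31,785 = 0.804845.
Expected number = 20,673 × 0.804845 = 16638.6.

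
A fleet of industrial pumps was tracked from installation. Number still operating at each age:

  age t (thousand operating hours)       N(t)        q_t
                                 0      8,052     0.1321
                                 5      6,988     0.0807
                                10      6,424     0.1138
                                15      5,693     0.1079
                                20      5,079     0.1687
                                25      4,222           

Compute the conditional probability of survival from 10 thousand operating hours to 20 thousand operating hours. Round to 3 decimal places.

The conditional survival probability is N(20)/N(10) = 5,079/6,424 = 0.790629.

0.791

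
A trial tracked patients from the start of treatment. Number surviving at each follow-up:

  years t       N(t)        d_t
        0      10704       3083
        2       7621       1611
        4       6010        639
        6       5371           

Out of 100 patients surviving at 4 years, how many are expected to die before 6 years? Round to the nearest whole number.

11

The relevant probability is 1 − 5371/6010 = 0.106323.
Expected number = 100 × 0.106323 = 11.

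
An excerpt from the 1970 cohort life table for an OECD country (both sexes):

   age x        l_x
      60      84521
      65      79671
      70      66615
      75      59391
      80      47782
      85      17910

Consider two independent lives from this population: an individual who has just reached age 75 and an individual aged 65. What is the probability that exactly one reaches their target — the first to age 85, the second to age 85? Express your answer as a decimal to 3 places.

p₁ = l_85/l_75 = 17910/59391 = 0.301561; p₂ = l_85/l_65 = 17910/79671 = 0.224799.
P(exactly one) = p₁(1−p₂) + (1−p₁)p₂ = 0.233770 + 0.157008 = 0.390779.

0.391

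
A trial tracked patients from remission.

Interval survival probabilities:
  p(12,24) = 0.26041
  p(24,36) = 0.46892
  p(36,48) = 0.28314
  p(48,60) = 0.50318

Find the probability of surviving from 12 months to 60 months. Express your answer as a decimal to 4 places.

The overall survival probability is 0.26041 × 0.46892 × 0.28314 × 0.50318.
= 0.017397.

0.0174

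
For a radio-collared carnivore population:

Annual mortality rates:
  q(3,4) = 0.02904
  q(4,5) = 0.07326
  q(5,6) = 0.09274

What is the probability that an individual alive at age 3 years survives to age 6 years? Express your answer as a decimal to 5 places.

0.81638

The overall survival probability is (1 − 0.02904) × (1 − 0.07326) × (1 − 0.09274).
= 0.97096 × 0.92674 × 0.90726 = 0.816377.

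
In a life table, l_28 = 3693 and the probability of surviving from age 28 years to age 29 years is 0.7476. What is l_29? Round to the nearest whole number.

2761

l_29 = l_28 × p = 3693 × 0.7476 = 2761.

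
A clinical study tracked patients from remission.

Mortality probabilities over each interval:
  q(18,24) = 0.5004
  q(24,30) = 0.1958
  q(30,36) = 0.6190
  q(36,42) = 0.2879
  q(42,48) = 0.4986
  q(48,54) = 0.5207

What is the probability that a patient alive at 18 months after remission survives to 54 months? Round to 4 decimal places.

0.0262

P(survive 18→54) = (1 − 0.5004) × (1 − 0.1958) × (1 − 0.6190) × (1 − 0.2879) × (1 − 0.4986) × (1 − 0.5207).
= 0.4996 × 0.8042 × 0.3810 × 0.7121 × 0.5014 × 0.4793 = 0.026197.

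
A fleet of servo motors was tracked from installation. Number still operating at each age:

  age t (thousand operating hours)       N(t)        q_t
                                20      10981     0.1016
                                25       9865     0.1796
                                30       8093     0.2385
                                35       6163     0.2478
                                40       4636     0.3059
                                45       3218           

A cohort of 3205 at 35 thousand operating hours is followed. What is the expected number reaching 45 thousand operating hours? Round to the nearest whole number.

1673

The relevant probability is 3218/6163 = 0.522148.
Expected number = 3205 × 0.522148 = 1673.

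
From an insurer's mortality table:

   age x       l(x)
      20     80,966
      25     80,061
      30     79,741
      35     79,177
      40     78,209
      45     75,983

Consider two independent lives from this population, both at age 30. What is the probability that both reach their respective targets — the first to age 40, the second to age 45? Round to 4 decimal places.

0.9346

p₁ = l(40)/l(30) = 78,209/79,741 = 0.980788; p₂ = l(45)/l(30) = 75,983/79,741 = 0.952872.
P(both) = p₁ × p₂ = 0.980788 × 0.952872 = 0.934565.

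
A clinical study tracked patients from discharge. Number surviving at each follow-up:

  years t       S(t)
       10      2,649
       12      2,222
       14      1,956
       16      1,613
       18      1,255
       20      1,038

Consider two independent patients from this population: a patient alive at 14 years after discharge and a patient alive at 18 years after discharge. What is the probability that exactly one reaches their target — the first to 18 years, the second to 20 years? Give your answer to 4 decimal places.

p₁ = S(18)/S(14) = 1,255/1,956 = 0.641616; p₂ = S(20)/S(18) = 1,038/1,255 = 0.827092.
P(exactly one) = p₁(1−p₂) + (1−p₁)p₂ = 0.110941 + 0.296417 = 0.407357.

0.4074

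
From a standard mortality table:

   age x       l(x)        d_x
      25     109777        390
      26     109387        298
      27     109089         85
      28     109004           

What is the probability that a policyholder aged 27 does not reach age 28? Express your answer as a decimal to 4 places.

0.0008

P(die before 28 | alive at 27) = 1 − l(28)/l(27) = 1 − 109004/109089 = (85)/109089 = 0.000779.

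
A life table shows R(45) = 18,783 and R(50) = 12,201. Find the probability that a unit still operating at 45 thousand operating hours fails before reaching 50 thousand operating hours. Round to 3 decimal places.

0.350

P(fail before 50 | operational at 45) = 1 − R(50)/R(45) = 1 − 12,201/18,783 = (6,582)/18,783 = 0.350423.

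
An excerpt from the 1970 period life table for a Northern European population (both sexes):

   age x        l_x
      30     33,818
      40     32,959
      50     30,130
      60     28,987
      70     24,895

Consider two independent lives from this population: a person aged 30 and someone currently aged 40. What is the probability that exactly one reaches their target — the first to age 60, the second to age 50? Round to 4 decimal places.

0.2042

p₁ = l_60/l_30 = 28,987/33,818 = 0.857147; p₂ = l_50/l_40 = 30,130/32,959 = 0.914166.
P(exactly one) = p₁(1−p₂) + (1−p₁)p₂ = 0.073572 + 0.130591 = 0.204164.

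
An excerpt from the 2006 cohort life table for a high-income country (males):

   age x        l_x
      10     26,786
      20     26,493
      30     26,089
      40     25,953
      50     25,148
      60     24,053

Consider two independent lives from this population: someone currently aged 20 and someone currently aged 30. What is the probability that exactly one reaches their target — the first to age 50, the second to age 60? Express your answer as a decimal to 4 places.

0.1209

p₁ = l_50/l_20 = 25,148/26,493 = 0.949232; p₂ = l_60/l_30 = 24,053/26,089 = 0.921959.
P(exactly one) = p₁(1−p₂) + (1−p₁)p₂ = 0.074079 + 0.046806 = 0.120885.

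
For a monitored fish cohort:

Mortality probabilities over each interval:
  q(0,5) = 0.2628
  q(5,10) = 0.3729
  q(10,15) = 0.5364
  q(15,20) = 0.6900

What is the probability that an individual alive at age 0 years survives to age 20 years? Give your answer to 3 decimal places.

Chaining the interval survival probabilities: (1 − 0.2628) × (1 − 0.3729) × (1 − 0.5364) × (1 − 0.6900).
= 0.7372 × 0.6271 × 0.4636 × 0.3100 = 0.066440.

0.066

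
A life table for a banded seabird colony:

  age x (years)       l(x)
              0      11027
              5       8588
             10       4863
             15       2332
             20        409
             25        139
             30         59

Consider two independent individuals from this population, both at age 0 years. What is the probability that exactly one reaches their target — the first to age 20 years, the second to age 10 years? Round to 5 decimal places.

p₁ = l(20)/l(0) = 409/11027 = 0.037091; p₂ = l(10)/l(0) = 4863/11027 = 0.441008.
P(exactly one) = p₁(1−p₂) + (1−p₁)p₂ = 0.020734 + 0.424651 = 0.445384.

0.44538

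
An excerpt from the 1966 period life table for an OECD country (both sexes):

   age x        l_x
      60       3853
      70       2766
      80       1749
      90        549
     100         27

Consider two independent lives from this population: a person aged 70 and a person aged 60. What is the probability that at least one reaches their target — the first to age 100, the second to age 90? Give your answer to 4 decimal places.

p₁ = l_100/l_70 = 27/2766 = 0.009761; p₂ = l_90/l_60 = 549/3853 = 0.142486.
P(at least one) = 1 − (1−p₁)(1−p₂) = 1 − 0.990239 × 0.857514 = 0.150856.

0.1509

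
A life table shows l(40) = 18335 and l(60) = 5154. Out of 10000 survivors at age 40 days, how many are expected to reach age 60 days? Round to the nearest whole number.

2811

The relevant probability is 5154/18335 = 0.281102.
Expected number = 10000 × 0.281102 = 2811.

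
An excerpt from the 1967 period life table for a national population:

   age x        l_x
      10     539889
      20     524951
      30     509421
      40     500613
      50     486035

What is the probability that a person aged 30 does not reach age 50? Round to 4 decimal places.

0.0459

P(die before 50 | alive at 30) = 1 − l_50/l_30 = 1 − 486035/509421 = (23386)/509421 = 0.045907.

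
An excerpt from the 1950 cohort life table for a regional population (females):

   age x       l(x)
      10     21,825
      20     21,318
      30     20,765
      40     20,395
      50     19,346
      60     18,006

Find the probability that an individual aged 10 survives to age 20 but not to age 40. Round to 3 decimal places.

This is the probability of reaching 20 but not 40, conditional on being alive at 10: (l(20) − l(40)) / l(10).
= (21,318 − 20,395) / 21,825 = 923 / 21,825 = 0.042291.

0.042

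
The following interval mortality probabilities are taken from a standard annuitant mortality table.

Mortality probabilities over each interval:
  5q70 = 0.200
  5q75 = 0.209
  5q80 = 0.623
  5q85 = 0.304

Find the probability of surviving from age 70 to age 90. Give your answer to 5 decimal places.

Survival from 70 to 90 is the product of surviving each interval: (1 − 0.200) × (1 − 0.209) × (1 − 0.623) × (1 − 0.304).
= 0.800 × 0.791 × 0.377 × 0.696 = 0.166042.

0.16604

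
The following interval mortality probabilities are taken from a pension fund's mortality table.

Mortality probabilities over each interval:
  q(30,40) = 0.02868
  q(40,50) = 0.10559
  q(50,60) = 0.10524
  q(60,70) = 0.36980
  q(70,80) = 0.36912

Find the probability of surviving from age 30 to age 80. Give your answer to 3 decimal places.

0.309

The overall survival probability is (1 − 0.02868) × (1 − 0.10559) × (1 − 0.10524) × (1 − 0.36980) × (1 − 0.36912).
= 0.97132 × 0.89441 × 0.89476 × 0.63020 × 0.63088 = 0.309051.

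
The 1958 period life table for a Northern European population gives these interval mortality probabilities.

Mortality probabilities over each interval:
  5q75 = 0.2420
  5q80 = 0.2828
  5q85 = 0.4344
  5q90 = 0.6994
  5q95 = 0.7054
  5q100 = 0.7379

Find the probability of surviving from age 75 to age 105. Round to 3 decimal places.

0.007

The overall survival probability is (1 − 0.2420) × (1 − 0.2828) × (1 − 0.4344) × (1 − 0.6994) × (1 − 0.7054) × (1 − 0.7379).
= 0.7580 × 0.7172 × 0.5656 × 0.3006 × 0.2946 × 0.2621 = 0.007137.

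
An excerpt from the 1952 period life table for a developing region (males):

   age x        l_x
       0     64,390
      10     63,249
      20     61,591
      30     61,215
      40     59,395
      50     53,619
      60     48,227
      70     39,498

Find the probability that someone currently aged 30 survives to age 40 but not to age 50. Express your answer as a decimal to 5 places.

0.09436

This is the probability of reaching 40 but not 50, conditional on being alive at 30: (l_40 − l_50) / l_30.
= (59,395 − 53,619) / 61,215 = 5,776 / 61,215 = 0.094356.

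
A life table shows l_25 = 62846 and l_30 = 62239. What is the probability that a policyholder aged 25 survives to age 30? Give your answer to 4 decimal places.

We want 5p25 = l_30/l_25.
The conditional survival probability is l_30/l_25 = 62239/62846 = 0.990341.

0.9903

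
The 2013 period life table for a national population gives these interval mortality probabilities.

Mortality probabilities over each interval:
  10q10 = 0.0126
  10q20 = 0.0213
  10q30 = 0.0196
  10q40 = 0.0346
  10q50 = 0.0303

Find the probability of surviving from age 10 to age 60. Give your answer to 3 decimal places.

Chaining the interval survival probabilities: (1 − 0.0126) × (1 − 0.0213) × (1 − 0.0196) × (1 − 0.0346) × (1 − 0.0303).
= 0.9874 × 0.9787 × 0.9804 × 0.9654 × 0.9697 = 0.886933.

0.887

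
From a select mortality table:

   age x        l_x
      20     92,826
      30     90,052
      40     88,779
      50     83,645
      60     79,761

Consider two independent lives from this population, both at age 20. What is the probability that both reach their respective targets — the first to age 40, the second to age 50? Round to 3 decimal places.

p₁ = l_40/l_20 = 88,779/92,826 = 0.956402; p₂ = l_50/l_20 = 83,645/92,826 = 0.901095.
P(both) = p₁ × p₂ = 0.956402 × 0.901095 = 0.861809.

0.862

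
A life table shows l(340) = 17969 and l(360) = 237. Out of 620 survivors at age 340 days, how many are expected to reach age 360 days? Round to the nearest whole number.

The relevant probability is 237/17969 = 0.013189.
Expected number = 620 × 0.013189 = 8.

8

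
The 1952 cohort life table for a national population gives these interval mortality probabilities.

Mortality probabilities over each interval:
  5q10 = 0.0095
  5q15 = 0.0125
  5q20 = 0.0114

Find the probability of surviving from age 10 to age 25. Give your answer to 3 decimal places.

15p10 = (1 − 0.0095) × (1 − 0.0125) × (1 − 0.0114).
= 0.9905 × 0.9875 × 0.9886 = 0.966968.

0.967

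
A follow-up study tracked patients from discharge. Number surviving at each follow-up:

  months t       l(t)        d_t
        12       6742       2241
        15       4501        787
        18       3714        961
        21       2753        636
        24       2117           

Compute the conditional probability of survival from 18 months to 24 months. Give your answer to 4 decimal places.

0.5700

The conditional survival probability is l(24)/l(18) = 2117/3714 = 0.570005.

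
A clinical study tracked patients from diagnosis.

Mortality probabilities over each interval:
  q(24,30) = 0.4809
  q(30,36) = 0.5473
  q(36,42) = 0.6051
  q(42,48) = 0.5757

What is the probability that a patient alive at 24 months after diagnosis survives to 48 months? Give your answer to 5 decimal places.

Chaining the interval survival probabilities: (1 − 0.4809) × (1 − 0.5473) × (1 − 0.6051) × (1 − 0.5757).
= 0.5191 × 0.4527 × 0.3949 × 0.4243 = 0.039375.

0.03938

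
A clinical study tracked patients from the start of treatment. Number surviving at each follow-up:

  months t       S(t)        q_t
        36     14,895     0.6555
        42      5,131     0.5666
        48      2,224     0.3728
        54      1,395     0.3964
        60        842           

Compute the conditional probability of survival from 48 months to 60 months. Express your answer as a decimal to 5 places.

0.37860

The conditional survival probability is S(60)/S(48) = 842/2,224 = 0.378597.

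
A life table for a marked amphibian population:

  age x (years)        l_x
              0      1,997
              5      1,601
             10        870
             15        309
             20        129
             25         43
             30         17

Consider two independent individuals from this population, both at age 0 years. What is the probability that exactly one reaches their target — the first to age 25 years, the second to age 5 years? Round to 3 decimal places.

p₁ = l_25/l_0 = 43/1,997 = 0.021532; p₂ = l_5/l_0 = 1,601/1,997 = 0.801703.
P(exactly one) = p₁(1−p₂) + (1−p₁)p₂ = 0.004270 + 0.784441 = 0.788710.

0.789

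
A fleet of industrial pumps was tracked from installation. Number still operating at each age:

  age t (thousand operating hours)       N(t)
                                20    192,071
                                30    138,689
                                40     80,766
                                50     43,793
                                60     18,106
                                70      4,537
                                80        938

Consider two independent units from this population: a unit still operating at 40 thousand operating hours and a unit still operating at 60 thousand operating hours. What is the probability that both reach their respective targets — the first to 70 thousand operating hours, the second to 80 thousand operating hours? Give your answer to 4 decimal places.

p₁ = N(70)/N(40) = 4,537/80,766 = 0.056175; p₂ = N(80)/N(60) = 938/18,106 = 0.051806.
P(both) = p₁ × p₂ = 0.056175 × 0.051806 = 0.002910.

0.0029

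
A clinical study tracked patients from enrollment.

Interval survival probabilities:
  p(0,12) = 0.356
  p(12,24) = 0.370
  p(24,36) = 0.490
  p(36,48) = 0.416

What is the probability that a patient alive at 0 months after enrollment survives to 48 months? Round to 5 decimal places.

0.02685

Survival from 0 to 48 is the product of surviving each interval: 0.356 × 0.370 × 0.490 × 0.416.
= 0.026850.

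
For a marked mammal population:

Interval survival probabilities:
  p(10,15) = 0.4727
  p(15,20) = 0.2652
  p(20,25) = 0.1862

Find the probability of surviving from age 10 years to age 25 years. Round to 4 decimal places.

P(survive 10→25) = 0.4727 × 0.2652 × 0.1862.
= 0.023342.

0.0233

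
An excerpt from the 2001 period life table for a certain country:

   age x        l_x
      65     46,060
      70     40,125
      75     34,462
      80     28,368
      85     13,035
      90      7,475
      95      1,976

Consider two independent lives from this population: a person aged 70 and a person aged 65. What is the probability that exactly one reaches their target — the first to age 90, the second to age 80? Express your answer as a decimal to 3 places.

0.573

p₁ = l_90/l_70 = 7,475/40,125 = 0.186293; p₂ = l_80/l_65 = 28,368/46,060 = 0.615892.
P(exactly one) = p₁(1−p₂) + (1−p₁)p₂ = 0.071557 + 0.501156 = 0.572712.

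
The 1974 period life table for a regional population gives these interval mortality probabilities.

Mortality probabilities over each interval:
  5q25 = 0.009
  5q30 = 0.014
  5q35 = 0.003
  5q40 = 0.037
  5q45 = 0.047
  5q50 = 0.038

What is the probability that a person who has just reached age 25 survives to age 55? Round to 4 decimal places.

30p25 = (1 − 0.009) × (1 − 0.014) × (1 − 0.003) × (1 − 0.037) × (1 − 0.047) × (1 − 0.038).
= 0.991 × 0.986 × 0.997 × 0.963 × 0.953 × 0.962 = 0.860082.

0.8601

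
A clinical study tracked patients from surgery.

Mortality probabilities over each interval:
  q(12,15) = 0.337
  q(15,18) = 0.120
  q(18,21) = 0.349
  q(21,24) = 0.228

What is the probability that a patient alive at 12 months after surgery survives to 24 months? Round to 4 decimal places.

P(survive 12→24) = (1 − 0.337) × (1 − 0.120) × (1 − 0.349) × (1 − 0.228).
= 0.663 × 0.880 × 0.651 × 0.772 = 0.293221.

0.2932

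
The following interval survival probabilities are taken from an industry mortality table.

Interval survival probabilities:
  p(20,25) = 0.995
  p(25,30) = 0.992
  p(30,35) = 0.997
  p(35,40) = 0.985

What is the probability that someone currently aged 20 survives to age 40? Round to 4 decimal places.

0.9693

The overall survival probability is 0.995 × 0.992 × 0.997 × 0.985.
= 0.969318.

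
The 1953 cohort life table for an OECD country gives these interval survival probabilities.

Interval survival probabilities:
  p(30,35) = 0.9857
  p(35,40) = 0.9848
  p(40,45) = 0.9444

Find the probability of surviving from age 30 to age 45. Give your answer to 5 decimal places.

Chaining the interval survival probabilities: 0.9857 × 0.9848 × 0.9444.
= 0.916745.

0.91675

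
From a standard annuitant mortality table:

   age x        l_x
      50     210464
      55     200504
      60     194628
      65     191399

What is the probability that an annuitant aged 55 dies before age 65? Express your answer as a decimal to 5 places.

0.04541

P(die before 65 | alive at 55) = 1 − l_65/l_55 = 1 − 191399/200504 = (9105)/200504 = 0.045411.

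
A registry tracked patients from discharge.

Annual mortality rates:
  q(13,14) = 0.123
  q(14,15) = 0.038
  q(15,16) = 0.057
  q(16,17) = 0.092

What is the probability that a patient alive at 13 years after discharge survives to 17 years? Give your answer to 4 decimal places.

0.7224

Survival from 13 to 17 is the product of surviving each interval: (1 − 0.123) × (1 − 0.038) × (1 − 0.057) × (1 − 0.092).
= 0.877 × 0.962 × 0.943 × 0.908 = 0.722391.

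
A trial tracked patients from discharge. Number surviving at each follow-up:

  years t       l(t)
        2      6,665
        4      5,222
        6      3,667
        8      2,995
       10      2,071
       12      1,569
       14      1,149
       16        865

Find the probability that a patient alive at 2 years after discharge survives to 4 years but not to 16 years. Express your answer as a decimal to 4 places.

This is the probability of reaching 4 but not 16, conditional on being alive at 2: (l(4) − l(16)) / l(2).
= (5,222 − 865) / 6,665 = 4,357 / 6,665 = 0.653713.

0.6537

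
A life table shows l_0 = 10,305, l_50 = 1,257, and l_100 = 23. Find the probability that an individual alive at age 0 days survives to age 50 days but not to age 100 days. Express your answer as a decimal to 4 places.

This is the probability of reaching 50 but not 100, conditional on being alive at 0: (l_50 − l_100) / l_0.
= (1,257 − 23) / 10,305 = 1,234 / 10,305 = 0.119748.

0.1197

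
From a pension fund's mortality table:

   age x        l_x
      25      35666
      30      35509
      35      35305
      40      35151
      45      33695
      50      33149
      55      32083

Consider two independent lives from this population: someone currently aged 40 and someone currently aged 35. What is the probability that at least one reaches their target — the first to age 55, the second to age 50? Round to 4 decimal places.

p₁ = l_55/l_40 = 32083/35151 = 0.912719; p₂ = l_50/l_35 = 33149/35305 = 0.938932.
P(at least one) = 1 − (1−p₁)(1−p₂) = 1 − 0.087281 × 0.061068 = 0.994670.

0.9947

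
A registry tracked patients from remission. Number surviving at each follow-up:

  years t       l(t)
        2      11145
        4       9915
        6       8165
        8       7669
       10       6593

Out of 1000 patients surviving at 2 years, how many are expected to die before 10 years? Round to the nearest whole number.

The relevant probability is 1 − 6593/11145 = 0.408434.
Expected number = 1000 × 0.408434 = 408.

408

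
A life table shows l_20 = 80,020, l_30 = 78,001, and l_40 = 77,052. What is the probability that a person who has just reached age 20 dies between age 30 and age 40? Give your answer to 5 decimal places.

0.01186

We want 10|10q20 = (l_30 − l_40)/l_20.
This is the probability of reaching 30 but not 40, conditional on being alive at 20: (l_30 − l_40) / l_20.
= (78,001 − 77,052) / 80,020 = 949 / 80,020 = 0.011860.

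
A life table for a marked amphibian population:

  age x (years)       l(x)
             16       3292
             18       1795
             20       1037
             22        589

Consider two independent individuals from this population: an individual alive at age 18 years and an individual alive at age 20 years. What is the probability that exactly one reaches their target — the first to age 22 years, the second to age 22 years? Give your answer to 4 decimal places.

0.5234

p₁ = l(22)/l(18) = 589/1795 = 0.328134; p₂ = l(22)/l(20) = 589/1037 = 0.567985.
P(exactly one) = p₁(1−p₂) + (1−p₁)p₂ = 0.141759 + 0.381610 = 0.523369.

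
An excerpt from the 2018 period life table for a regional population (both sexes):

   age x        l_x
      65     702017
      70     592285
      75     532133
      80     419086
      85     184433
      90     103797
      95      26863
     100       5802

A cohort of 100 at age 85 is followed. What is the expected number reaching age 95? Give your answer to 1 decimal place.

14.6

The relevant probability is 26863/184433 = 0.145652.
Expected number = 100 × 0.145652 = 14.6.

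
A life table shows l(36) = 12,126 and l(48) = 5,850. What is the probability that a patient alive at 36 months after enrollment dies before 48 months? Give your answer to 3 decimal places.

0.518

P(die before 48 | alive at 36) = 1 − l(48)/l(36) = 1 − 5,850/12,126 = (6,276)/12,126 = 0.517566.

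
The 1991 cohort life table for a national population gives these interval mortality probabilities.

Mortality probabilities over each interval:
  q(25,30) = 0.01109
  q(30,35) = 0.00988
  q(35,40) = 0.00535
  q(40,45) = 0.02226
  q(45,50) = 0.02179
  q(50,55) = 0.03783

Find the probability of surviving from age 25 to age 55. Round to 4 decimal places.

0.8962

Survival from 25 to 55 is the product of surviving each interval: (1 − 0.01109) × (1 − 0.00988) × (1 − 0.00535) × (1 − 0.02226) × (1 − 0.02179) × (1 − 0.03783).
= 0.98891 × 0.99012 × 0.99465 × 0.97774 × 0.97821 × 0.96217 = 0.896236.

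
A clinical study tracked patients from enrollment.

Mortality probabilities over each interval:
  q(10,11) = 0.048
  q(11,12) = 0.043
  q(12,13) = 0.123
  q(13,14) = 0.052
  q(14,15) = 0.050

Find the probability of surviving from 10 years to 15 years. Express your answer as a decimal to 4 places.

Survival from 10 to 15 is the product of surviving each interval: (1 − 0.048) × (1 − 0.043) × (1 − 0.123) × (1 − 0.052) × (1 − 0.050).
= 0.952 × 0.957 × 0.877 × 0.948 × 0.950 = 0.719582.

0.7196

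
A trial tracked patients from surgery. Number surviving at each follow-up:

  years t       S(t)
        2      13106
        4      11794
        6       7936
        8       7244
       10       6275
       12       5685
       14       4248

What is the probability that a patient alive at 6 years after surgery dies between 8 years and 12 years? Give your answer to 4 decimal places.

This is the probability of reaching 8 but not 12, conditional on being alive at 6: (S(8) − S(12)) / S(6).
= (7244 − 5685) / 7936 = 1559 / 7936 = 0.196447.

0.1964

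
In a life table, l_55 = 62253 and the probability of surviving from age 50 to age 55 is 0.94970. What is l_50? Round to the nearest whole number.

65550

l_50 = l_55 / p = 62253 / 0.94970 = 65550.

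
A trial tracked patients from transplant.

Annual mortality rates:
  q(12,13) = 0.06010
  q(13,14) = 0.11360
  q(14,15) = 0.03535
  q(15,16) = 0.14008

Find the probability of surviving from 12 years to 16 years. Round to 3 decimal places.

0.691

The overall survival probability is (1 − 0.06010) × (1 − 0.11360) × (1 − 0.03535) × (1 − 0.14008).
= 0.93990 × 0.88640 × 0.96465 × 0.85992 = 0.691097.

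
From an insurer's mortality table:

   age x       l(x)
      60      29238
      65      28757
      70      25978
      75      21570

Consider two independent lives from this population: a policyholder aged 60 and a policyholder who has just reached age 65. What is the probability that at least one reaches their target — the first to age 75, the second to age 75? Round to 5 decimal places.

0.93446

p₁ = l(75)/l(60) = 21570/29238 = 0.737739; p₂ = l(75)/l(65) = 21570/28757 = 0.750078.
P(at least one) = 1 − (1−p₁)(1−p₂) = 1 − 0.262261 × 0.249922 = 0.934455.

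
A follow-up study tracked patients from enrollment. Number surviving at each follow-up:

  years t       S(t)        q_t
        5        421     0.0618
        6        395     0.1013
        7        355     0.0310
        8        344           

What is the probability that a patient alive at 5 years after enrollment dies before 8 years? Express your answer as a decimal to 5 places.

0.18290

P(die before 8 | alive at 5) = 1 − S(8)/S(5) = 1 − 344/421 = (77)/421 = 0.182898.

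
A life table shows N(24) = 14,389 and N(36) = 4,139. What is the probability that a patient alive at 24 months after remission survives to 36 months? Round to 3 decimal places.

0.288

The conditional survival probability is N(36)/N(24) = 4,139/14,389 = 0.287650.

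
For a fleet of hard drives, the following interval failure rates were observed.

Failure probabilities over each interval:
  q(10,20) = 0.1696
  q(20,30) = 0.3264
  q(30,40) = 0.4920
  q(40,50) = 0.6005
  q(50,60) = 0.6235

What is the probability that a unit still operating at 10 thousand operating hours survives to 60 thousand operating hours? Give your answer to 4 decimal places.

0.0427

P(survive 10→60) = (1 − 0.1696) × (1 − 0.3264) × (1 − 0.4920) × (1 − 0.6005) × (1 − 0.6235).
= 0.8304 × 0.6736 × 0.5080 × 0.3995 × 0.3765 = 0.042740.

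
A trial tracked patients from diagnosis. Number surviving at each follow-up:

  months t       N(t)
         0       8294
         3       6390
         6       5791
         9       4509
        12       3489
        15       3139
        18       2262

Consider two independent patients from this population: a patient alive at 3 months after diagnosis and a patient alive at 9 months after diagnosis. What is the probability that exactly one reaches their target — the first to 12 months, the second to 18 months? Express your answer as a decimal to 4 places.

p₁ = N(12)/N(3) = 3489/6390 = 0.546009; p₂ = N(18)/N(9) = 2262/4509 = 0.501663.
P(exactly one) = p₁(1−p₂) + (1−p₁)p₂ = 0.272096 + 0.227750 = 0.499847.

0.4998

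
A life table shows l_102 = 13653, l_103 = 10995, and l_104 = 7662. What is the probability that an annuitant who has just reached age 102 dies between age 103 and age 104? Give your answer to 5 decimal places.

This is the probability of reaching 103 but not 104, conditional on being alive at 102: (l_103 − l_104) / l_102.
= (10995 − 7662) / 13653 = 3333 / 13653 = 0.244122.

0.24412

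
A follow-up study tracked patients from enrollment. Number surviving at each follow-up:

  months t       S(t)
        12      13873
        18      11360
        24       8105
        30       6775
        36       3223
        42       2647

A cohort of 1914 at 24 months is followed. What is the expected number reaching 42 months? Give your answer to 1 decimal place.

625.1

The relevant probability is 2647/8105 = 0.326589.
Expected number = 1914 × 0.326589 = 625.1.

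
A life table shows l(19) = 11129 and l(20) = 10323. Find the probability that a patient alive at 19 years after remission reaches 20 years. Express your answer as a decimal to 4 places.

The conditional survival probability is l(20)/l(19) = 10323/11129 = 0.927577.

0.9276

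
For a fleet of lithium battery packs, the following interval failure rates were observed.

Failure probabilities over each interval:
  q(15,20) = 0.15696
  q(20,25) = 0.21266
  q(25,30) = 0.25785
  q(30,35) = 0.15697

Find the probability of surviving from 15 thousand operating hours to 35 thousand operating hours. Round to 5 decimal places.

Chaining the interval survival probabilities: (1 − 0.15696) × (1 − 0.21266) × (1 − 0.25785) × (1 − 0.15697).
= 0.84304 × 0.78734 × 0.74215 × 0.84303 = 0.415284.

0.41528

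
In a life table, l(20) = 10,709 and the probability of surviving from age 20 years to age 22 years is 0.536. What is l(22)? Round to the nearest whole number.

l(22) = l(20) × p = 10,709 × 0.536 = 5740.

5740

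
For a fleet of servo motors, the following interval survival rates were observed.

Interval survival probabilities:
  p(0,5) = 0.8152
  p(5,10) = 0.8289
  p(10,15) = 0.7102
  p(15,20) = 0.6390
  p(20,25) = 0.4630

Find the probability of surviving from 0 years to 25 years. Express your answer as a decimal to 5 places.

0.14198

Survival from 0 to 25 is the product of surviving each interval: 0.8152 × 0.8289 × 0.7102 × 0.6390 × 0.4630.
= 0.141981.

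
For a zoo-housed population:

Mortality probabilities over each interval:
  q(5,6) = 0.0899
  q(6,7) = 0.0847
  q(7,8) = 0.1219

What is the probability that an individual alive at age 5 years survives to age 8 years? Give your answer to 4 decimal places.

Survival from 5 to 8 is the product of surviving each interval: (1 − 0.0899) × (1 − 0.0847) × (1 − 0.1219).
= 0.9101 × 0.9153 × 0.8781 = 0.731470.

0.7315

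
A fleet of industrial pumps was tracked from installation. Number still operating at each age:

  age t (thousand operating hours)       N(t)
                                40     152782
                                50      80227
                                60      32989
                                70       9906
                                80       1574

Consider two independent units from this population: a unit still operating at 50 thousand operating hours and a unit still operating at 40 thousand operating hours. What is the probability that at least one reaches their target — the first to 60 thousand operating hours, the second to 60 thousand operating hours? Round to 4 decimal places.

0.5383

p₁ = N(60)/N(50) = 32989/80227 = 0.411196; p₂ = N(60)/N(40) = 32989/152782 = 0.215922.
P(at least one) = 1 − (1−p₁)(1−p₂) = 1 − 0.588804 × 0.784078 = 0.538332.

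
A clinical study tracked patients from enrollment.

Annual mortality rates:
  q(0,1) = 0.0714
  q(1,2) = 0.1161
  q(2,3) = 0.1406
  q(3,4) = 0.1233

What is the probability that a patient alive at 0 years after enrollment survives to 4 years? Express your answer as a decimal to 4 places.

0.6184

The overall survival probability is (1 − 0.0714) × (1 − 0.1161) × (1 − 0.1406) × (1 − 0.1233).
= 0.9286 × 0.8839 × 0.8594 × 0.8767 = 0.618412.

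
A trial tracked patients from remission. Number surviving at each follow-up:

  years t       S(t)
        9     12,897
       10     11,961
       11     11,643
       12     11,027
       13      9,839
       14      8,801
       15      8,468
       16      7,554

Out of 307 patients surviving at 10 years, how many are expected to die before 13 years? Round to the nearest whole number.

54

The relevant probability is 1 − 9,839/11,961 = 0.177410.
Expected number = 307 × 0.177410 = 54.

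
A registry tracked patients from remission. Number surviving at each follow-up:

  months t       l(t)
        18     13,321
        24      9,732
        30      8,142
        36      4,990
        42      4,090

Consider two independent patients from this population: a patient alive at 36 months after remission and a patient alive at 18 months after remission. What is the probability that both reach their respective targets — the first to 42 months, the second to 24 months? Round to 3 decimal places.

p₁ = l(42)/l(36) = 4,090/4,990 = 0.819639; p₂ = l(24)/l(18) = 9,732/13,321 = 0.730576.
P(both) = p₁ × p₂ = 0.819639 × 0.730576 = 0.598809.

0.599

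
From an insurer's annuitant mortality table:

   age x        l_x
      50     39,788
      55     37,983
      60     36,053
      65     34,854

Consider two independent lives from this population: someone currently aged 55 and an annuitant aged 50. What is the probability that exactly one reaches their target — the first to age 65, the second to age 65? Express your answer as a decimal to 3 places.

p₁ = l_65/l_55 = 34,854/37,983 = 0.917621; p₂ = l_65/l_50 = 34,854/39,788 = 0.875993.
P(exactly one) = p₁(1−p₂) + (1−p₁)p₂ = 0.113791 + 0.072163 = 0.185955.

0.186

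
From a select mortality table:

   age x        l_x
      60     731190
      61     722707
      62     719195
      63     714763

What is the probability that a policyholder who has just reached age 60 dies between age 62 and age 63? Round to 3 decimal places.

0.006

We want 2|1q60 = (l_62 − l_63)/l_60.
This is the probability of reaching 62 but not 63, conditional on being alive at 60: (l_62 − l_63) / l_60.
= (719195 − 714763) / 731190 = 4432 / 731190 = 0.006061.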